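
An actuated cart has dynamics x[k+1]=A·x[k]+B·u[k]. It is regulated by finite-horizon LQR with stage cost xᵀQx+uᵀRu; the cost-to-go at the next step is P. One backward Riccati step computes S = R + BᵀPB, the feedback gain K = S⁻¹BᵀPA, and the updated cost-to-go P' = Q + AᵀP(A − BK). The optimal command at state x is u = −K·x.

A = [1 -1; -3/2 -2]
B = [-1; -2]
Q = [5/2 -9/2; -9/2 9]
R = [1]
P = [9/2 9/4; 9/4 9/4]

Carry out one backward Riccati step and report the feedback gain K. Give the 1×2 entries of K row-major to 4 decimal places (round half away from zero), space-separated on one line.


0.0479 0.9574

BᵀP = [-9.0000 -6.7500]
S = R + BᵀPB = [1] + [22.5000] = [23.5000]
BᵀPA = [1.1250 22.5000]
K = S⁻¹·BᵀPA = [0.0479 0.9574]
A−BK = [1.0479 -0.0426; -1.4043 -0.0851]
AᵀP(A−BK) = [2.7586 0.0479; 0.0479 0.9574]
P' = Q + AᵀP(A−BK) = [5.2586 -4.4521; -4.4521 9.9574]
tr(P') = 15.2161


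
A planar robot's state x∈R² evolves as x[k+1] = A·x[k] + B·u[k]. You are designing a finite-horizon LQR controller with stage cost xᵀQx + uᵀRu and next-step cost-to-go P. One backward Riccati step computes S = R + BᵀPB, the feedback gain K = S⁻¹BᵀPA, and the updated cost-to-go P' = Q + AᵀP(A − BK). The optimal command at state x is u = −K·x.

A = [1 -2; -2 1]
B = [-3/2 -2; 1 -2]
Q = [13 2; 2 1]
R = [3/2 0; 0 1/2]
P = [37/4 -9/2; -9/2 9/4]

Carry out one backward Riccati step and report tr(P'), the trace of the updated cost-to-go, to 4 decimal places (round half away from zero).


16.7461

BᵀP = [-18.3750 9.0000; -9.5000 4.5000]
S = R + BᵀPB = [3/2 0; 0 1/2] + [36.5625 18.7500; 18.7500 10.0000] = [38.0625 18.7500; 18.7500 10.5000]
BᵀPA = [-36.3750 45.7500; -18.5000 23.5000]
K = S⁻¹·BᵀPA = [-0.7290 0.8265; -0.4600 0.7622]
A−BK = [-1.0136 0.7641; -2.1910 1.6979]
AᵀP(A−BK) = [1.2203 -1.3353; -1.3353 1.5258]
P' = Q + AᵀP(A−BK) = [14.2203 0.6647; 0.6647 2.5258]
tr(P') = 16.7461


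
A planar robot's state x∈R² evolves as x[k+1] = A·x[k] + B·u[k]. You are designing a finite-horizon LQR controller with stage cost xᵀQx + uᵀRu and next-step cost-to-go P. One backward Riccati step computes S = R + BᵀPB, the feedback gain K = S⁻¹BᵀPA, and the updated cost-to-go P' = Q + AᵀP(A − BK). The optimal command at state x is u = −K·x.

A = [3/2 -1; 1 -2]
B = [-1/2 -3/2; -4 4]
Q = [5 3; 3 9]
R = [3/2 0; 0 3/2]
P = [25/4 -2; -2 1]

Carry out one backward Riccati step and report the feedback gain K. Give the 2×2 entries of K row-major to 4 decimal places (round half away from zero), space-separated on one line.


BᵀP = [4.8750 -3.0000; -17.3750 7.0000]
S = R + BᵀPB = [3/2 0; 0 3/2] + [9.5625 -19.3125; -19.3125 54.0625] = [11.0625 -19.3125; -19.3125 55.5625]
BᵀPA = [4.3125 1.1250; -19.0625 3.3750]
K = S⁻¹·BᵀPA = [-0.5318 0.5283; -0.5279 0.2444]
A−BK = [0.4422 -0.3693; 0.9845 -0.8642]
AᵀP(A−BK) = [1.2923 -0.9950; -0.9950 0.8309]
P' = Q + AᵀP(A−BK) = [6.2923 2.0050; 2.0050 9.8309]
tr(P') = 16.1232

-0.5318 0.5283 -0.5279 0.2444


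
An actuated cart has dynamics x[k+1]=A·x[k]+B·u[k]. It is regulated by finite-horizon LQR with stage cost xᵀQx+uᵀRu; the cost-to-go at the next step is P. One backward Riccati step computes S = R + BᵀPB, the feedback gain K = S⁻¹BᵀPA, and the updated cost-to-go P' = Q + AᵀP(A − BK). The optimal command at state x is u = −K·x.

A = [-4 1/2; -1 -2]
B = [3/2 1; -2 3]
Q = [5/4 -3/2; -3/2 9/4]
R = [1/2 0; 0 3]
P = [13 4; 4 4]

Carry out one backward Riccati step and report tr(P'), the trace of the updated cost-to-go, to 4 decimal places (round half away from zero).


11.4867

BᵀP = [11.5000 -2.0000; 25.0000 16.0000]
S = R + BᵀPB = [1/2 0; 0 3] + [21.2500 5.5000; 5.5000 73.0000] = [21.7500 5.5000; 5.5000 76.0000]
BᵀPA = [-44.0000 9.7500; -116.0000 -19.5000]
K = S⁻¹·BᵀPA = [-1.6675 0.5227; -1.4056 -0.2944]
A−BK = [-0.0931 0.0103; -0.1182 -0.0713]
AᵀP(A−BK) = [7.5742 0.8486; 0.8486 0.4125]
P' = Q + AᵀP(A−BK) = [8.8242 -0.6514; -0.6514 2.6625]
tr(P') = 11.4867


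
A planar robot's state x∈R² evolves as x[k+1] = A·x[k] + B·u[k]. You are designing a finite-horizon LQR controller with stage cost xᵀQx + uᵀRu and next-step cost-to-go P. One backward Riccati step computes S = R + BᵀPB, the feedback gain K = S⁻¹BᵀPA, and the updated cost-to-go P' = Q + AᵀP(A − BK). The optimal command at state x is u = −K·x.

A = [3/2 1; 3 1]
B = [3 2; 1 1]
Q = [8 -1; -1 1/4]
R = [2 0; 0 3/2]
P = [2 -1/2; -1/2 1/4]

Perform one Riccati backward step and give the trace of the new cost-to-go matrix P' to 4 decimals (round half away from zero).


9.3819

BᵀP = [5.5000 -1.2500; 3.5000 -0.7500]
S = R + BᵀPB = [2 0; 0 3/2] + [15.2500 9.7500; 9.7500 6.2500] = [17.2500 9.7500; 9.7500 7.7500]
BᵀPA = [4.5000 4.2500; 3.0000 2.7500]
K = S⁻¹·BᵀPA = [0.1456 0.1586; 0.2039 0.1553]
A−BK = [0.6553 0.2136; 2.6505 0.6861]
AᵀP(A−BK) = [0.9830 0.3204; 0.3204 0.1489]
P' = Q + AᵀP(A−BK) = [8.9830 -0.6796; -0.6796 0.3989]
tr(P') = 9.3819


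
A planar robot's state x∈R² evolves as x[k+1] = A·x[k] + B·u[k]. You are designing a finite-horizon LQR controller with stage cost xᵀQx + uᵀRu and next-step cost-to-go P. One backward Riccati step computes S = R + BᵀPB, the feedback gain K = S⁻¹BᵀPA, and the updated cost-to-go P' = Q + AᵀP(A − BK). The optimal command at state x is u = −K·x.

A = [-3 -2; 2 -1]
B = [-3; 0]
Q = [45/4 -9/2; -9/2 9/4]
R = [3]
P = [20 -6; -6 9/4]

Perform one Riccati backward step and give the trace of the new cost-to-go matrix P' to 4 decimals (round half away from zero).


BᵀP = [-60.0000 18.0000]
S = R + BᵀPB = [3] + [180.0000] = [183.0000]
BᵀPA = [216.0000 102.0000]
K = S⁻¹·BᵀPA = [1.1803 0.5574]
A−BK = [0.5410 -0.3279; 2.0000 -1.0000]
AᵀP(A−BK) = [6.0492 1.1066; 1.1066 1.3975]
P' = Q + AᵀP(A−BK) = [17.2992 -3.3934; -3.3934 3.6475]
tr(P') = 20.9467

20.9467


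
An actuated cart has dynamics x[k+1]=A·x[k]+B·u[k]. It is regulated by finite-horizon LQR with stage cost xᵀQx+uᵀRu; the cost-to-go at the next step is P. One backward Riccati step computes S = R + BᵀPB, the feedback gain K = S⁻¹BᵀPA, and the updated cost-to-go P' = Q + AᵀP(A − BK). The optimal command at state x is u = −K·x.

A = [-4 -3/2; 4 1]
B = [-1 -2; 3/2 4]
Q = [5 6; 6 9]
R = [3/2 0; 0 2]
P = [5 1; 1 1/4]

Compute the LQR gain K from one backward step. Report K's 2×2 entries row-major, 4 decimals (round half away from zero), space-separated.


1.2270 0.5031 1.4479 0.5736

BᵀP = [-3.5000 -0.6250; -6.0000 -1.0000]
S = R + BᵀPB = [3/2 0; 0 2] + [2.5625 4.5000; 4.5000 8.0000] = [4.0625 4.5000; 4.5000 10.0000]
BᵀPA = [11.5000 4.6250; 20.0000 8.0000]
K = S⁻¹·BᵀPA = [1.2270 0.5031; 1.4479 0.5736]
A−BK = [0.1227 0.1503; -3.6319 -2.0491]
AᵀP(A−BK) = [8.9325 3.7423; 3.7423 1.5844]
P' = Q + AᵀP(A−BK) = [13.9325 9.7423; 9.7423 10.5844]
tr(P') = 24.5169


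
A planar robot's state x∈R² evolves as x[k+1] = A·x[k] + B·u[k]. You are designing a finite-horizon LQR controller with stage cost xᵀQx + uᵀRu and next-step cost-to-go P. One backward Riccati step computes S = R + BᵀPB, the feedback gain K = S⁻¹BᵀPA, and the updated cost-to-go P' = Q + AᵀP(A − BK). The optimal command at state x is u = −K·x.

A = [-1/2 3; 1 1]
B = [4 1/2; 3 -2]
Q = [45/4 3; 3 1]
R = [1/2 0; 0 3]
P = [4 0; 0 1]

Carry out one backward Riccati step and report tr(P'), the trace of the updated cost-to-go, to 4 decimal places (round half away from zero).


13.6310

BᵀP = [16.0000 3.0000; 2.0000 -2.0000]
S = R + BᵀPB = [1/2 0; 0 3] + [73.0000 2.0000; 2.0000 5.0000] = [73.5000 2.0000; 2.0000 8.0000]
BᵀPA = [-5.0000 51.0000; -3.0000 4.0000]
K = S⁻¹·BᵀPA = [-0.0582 0.6849; -0.3604 0.3288]
A−BK = [-0.0869 0.0959; 0.4538 -0.3973]
AᵀP(A−BK) = [0.6276 -0.5890; -0.5890 0.7534]
P' = Q + AᵀP(A−BK) = [11.8776 2.4110; 2.4110 1.7534]
tr(P') = 13.6310


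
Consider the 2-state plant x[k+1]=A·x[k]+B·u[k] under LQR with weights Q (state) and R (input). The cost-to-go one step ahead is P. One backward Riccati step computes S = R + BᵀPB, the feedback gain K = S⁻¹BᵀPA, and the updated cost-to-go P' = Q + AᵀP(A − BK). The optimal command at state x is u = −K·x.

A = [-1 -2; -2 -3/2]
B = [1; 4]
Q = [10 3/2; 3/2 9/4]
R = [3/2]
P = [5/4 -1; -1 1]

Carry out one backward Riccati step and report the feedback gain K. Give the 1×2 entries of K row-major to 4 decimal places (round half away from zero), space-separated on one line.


-0.3023 0.0930

BᵀP = [-2.7500 3.0000]
S = R + BᵀPB = [3/2] + [9.2500] = [10.7500]
BᵀPA = [-3.2500 1.0000]
K = S⁻¹·BᵀPA = [-0.3023 0.0930]
A−BK = [-0.6977 -2.0930; -0.7907 -1.8721]
AᵀP(A−BK) = [0.2674 0.3023; 0.3023 1.1570]
P' = Q + AᵀP(A−BK) = [10.2674 1.8023; 1.8023 3.4070]
tr(P') = 13.6744


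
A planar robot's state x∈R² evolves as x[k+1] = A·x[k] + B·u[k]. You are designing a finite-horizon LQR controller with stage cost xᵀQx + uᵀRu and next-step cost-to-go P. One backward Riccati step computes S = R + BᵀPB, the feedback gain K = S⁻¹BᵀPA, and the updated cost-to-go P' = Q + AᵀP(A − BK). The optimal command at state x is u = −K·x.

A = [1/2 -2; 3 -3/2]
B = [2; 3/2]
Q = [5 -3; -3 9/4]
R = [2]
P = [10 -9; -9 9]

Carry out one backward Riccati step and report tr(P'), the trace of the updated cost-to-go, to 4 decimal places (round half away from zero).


52.5303

BᵀP = [6.5000 -4.5000]
S = R + BᵀPB = [2] + [6.2500] = [8.2500]
BᵀPA = [-10.2500 -6.2500]
K = S⁻¹·BᵀPA = [-1.2424 -0.7576]
A−BK = [2.9848 -0.4848; 4.8636 -0.3636]
AᵀP(A−BK) = [43.7652 2.4848; 2.4848 1.5152]
P' = Q + AᵀP(A−BK) = [48.7652 -0.5152; -0.5152 3.7652]
tr(P') = 52.5303


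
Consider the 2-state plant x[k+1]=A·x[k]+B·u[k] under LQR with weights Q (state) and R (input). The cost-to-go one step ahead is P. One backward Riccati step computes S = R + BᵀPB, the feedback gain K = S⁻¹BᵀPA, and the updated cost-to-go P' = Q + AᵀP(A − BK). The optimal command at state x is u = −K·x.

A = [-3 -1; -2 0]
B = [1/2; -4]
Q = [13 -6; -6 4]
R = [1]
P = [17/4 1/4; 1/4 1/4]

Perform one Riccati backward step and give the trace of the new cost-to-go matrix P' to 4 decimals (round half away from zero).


BᵀP = [1.1250 -0.8750]
S = R + BᵀPB = [1] + [4.0625] = [5.0625]
BᵀPA = [-1.6250 -1.1250]
K = S⁻¹·BᵀPA = [-0.3210 -0.2222]
A−BK = [-2.8395 -0.8889; -3.2840 -0.8889]
AᵀP(A−BK) = [41.7284 12.8889; 12.8889 4.0000]
P' = Q + AᵀP(A−BK) = [54.7284 6.8889; 6.8889 8.0000]
tr(P') = 62.7284

62.7284


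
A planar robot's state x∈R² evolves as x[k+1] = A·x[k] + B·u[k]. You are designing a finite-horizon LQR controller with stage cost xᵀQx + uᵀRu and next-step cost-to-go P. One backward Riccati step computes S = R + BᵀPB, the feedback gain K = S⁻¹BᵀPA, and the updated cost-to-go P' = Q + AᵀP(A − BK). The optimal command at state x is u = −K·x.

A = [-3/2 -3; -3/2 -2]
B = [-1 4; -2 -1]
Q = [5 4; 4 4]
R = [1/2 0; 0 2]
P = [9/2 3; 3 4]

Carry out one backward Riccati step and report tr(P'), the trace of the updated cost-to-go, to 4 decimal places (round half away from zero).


10.5241

BᵀP = [-10.5000 -11.0000; 15.0000 8.0000]
S = R + BᵀPB = [1/2 0; 0 2] + [32.5000 -31.0000; -31.0000 52.0000] = [33.0000 -31.0000; -31.0000 54.0000]
BᵀPA = [32.2500 53.5000; -34.5000 -61.0000]
K = S⁻¹·BᵀPA = [0.8185 1.2156; -0.1690 -0.4318]
A−BK = [-0.0055 -0.0572; -0.0320 -0.0006]
AᵀP(A−BK) = [0.3974 0.6504; 0.6504 1.1267]
P' = Q + AᵀP(A−BK) = [5.3974 4.6504; 4.6504 5.1267]
tr(P') = 10.5241


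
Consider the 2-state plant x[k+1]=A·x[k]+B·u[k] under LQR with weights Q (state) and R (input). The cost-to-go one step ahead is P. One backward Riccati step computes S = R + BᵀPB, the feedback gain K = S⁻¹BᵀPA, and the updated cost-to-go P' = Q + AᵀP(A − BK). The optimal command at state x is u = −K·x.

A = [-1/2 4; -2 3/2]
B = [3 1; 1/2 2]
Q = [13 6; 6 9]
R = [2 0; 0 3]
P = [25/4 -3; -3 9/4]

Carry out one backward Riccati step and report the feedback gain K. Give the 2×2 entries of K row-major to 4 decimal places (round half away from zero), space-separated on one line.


BᵀP = [17.2500 -7.8750; 0.2500 1.5000]
S = R + BᵀPB = [2 0; 0 3] + [47.8125 1.5000; 1.5000 3.2500] = [49.8125 1.5000; 1.5000 6.2500]
BᵀPA = [7.1250 57.1875; -3.1250 3.2500]
K = S⁻¹·BᵀPA = [0.1592 1.1406; -0.5382 0.2462]
A−BK = [-0.4395 0.3318; -1.0032 0.4372]
AᵀP(A−BK) = [1.7460 -0.3575; -0.3575 3.0318]
P' = Q + AᵀP(A−BK) = [14.7460 5.6425; 5.6425 12.0318]
tr(P') = 26.7778

0.1592 1.1406 -0.5382 0.2462


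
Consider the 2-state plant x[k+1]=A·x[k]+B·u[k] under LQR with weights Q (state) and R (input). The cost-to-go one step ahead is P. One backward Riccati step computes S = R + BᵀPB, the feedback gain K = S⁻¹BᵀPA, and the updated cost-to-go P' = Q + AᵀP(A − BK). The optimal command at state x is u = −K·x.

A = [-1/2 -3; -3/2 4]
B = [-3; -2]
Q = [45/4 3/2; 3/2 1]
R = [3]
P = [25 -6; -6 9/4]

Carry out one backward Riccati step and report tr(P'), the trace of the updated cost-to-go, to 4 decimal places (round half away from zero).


BᵀP = [-63.0000 13.5000]
S = R + BᵀPB = [3] + [162.0000] = [165.0000]
BᵀPA = [11.2500 243.0000]
K = S⁻¹·BᵀPA = [0.0682 1.4727]
A−BK = [-0.2955 1.4182; -1.3636 6.9455]
AᵀP(A−BK) = [1.5455 -7.5682; -7.5682 47.1273]
P' = Q + AᵀP(A−BK) = [12.7955 -6.0682; -6.0682 48.1273]
tr(P') = 60.9227

60.9227


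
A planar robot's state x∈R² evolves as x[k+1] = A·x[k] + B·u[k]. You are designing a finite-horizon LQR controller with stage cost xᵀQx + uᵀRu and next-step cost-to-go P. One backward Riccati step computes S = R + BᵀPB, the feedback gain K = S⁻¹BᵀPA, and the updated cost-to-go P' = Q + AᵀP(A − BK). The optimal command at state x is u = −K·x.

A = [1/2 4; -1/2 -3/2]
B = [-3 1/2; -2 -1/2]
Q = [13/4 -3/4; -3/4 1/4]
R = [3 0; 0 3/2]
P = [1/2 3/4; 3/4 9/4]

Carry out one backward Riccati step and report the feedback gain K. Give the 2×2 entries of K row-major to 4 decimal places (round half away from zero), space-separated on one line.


0.0659 -0.1070 0.1043 0.4555

BᵀP = [-3.0000 -6.7500; -0.1250 -0.7500]
S = R + BᵀPB = [3 0; 0 3/2] + [22.5000 1.8750; 1.8750 0.3125] = [25.5000 1.8750; 1.8750 1.8125]
BᵀPA = [1.8750 -1.8750; 0.3125 0.6250]
K = S⁻¹·BᵀPA = [0.0659 -0.1070; 0.1043 0.4555]
A−BK = [0.6454 3.4512; -0.3161 -1.4863]
AᵀP(A−BK) = [0.1564 0.6833; 0.6833 3.5771]
P' = Q + AᵀP(A−BK) = [3.4064 -0.0667; -0.0667 3.8271]
tr(P') = 7.2335


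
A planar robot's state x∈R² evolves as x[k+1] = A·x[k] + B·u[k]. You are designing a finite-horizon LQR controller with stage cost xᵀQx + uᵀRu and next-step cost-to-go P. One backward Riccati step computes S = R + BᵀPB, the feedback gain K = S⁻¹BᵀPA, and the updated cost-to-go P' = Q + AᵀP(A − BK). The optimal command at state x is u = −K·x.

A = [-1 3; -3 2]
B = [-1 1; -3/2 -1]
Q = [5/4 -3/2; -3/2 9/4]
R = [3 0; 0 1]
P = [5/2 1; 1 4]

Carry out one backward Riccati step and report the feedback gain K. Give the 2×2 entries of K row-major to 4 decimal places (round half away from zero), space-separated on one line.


1.3181 -1.5874 0.6447 0.5931

BᵀP = [-4.0000 -7.0000; 1.5000 -3.0000]
S = R + BᵀPB = [3 0; 0 1] + [14.5000 3.0000; 3.0000 4.5000] = [17.5000 3.0000; 3.0000 5.5000]
BᵀPA = [25.0000 -26.0000; 7.5000 -1.5000]
K = S⁻¹·BᵀPA = [1.3181 -1.5874; 0.6447 0.5931]
A−BK = [-0.3266 0.8195; -0.3782 0.2120]
AᵀP(A−BK) = [6.7135 -7.2636; -7.2636 10.1175]
P' = Q + AᵀP(A−BK) = [7.9635 -8.7636; -8.7636 12.3675]
tr(P') = 20.3309


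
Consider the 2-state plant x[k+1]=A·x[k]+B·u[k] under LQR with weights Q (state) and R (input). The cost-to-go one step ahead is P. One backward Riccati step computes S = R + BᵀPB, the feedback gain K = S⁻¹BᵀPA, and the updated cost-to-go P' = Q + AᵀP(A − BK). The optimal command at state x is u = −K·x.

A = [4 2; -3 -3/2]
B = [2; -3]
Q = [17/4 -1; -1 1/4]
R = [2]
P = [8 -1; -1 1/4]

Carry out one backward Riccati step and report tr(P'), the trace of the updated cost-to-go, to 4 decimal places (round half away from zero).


13.4249

BᵀP = [19.0000 -2.7500]
S = R + BᵀPB = [2] + [46.2500] = [48.2500]
BᵀPA = [84.2500 42.1250]
K = S⁻¹·BᵀPA = [1.7461 0.8731]
A−BK = [0.5078 0.2539; 2.2383 1.1192]
AᵀP(A−BK) = [7.1399 3.5699; 3.5699 1.7850]
P' = Q + AᵀP(A−BK) = [11.3899 2.5699; 2.5699 2.0350]
tr(P') = 13.4249


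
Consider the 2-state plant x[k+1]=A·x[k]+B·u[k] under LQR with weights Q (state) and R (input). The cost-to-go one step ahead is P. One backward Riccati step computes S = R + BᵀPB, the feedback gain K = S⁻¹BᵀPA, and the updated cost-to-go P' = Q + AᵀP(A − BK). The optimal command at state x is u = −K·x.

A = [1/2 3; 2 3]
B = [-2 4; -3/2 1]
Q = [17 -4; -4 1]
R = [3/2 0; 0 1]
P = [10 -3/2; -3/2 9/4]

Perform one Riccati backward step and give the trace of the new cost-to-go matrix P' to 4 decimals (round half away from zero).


BᵀP = [-17.7500 -0.3750; 38.5000 -3.7500]
S = R + BᵀPB = [3/2 0; 0 1] + [36.0625 -71.3750; -71.3750 150.2500] = [37.5625 -71.3750; -71.3750 151.2500]
BᵀPA = [-9.6250 -54.3750; 11.7500 104.2500]
K = S⁻¹·BᵀPA = [-1.0514 -1.3347; -0.4185 0.0594]
A−BK = [0.0711 0.0930; 0.8413 0.9386]
AᵀP(A−BK) = [3.2972 3.7055; 3.7055 4.4823]
P' = Q + AᵀP(A−BK) = [20.2972 -0.2945; -0.2945 5.4823]
tr(P') = 25.7794

25.7794


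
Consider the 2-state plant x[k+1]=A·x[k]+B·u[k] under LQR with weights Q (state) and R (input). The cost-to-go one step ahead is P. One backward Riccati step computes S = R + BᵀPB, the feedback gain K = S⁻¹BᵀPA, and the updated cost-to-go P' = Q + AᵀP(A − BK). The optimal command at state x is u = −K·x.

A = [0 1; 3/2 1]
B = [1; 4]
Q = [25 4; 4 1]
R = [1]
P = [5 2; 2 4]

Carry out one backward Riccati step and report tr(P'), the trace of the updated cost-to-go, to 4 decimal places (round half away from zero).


28.3488

BᵀP = [13.0000 18.0000]
S = R + BᵀPB = [1] + [85.0000] = [86.0000]
BᵀPA = [27.0000 31.0000]
K = S⁻¹·BᵀPA = [0.3140 0.3605]
A−BK = [-0.3140 0.6395; 0.2442 -0.4419]
AᵀP(A−BK) = [0.5233 -0.7326; -0.7326 1.8256]
P' = Q + AᵀP(A−BK) = [25.5233 3.2674; 3.2674 2.8256]
tr(P') = 28.3488


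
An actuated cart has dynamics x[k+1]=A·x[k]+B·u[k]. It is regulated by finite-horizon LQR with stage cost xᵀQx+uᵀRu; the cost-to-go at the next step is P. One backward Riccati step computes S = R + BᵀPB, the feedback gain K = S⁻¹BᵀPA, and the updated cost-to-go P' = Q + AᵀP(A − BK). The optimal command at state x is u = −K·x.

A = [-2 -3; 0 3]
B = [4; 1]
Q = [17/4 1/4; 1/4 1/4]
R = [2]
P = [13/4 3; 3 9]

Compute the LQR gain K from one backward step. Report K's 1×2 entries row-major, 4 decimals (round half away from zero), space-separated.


BᵀP = [16.0000 21.0000]
S = R + BᵀPB = [2] + [85.0000] = [87.0000]
BᵀPA = [-32.0000 15.0000]
K = S⁻¹·BᵀPA = [-0.3678 0.1724]
A−BK = [-0.5287 -3.6897; 0.3678 2.8276]
AᵀP(A−BK) = [1.2299 7.0172; 7.0172 53.6638]
P' = Q + AᵀP(A−BK) = [5.4799 7.2672; 7.2672 53.9138]
tr(P') = 59.3937

-0.3678 0.1724


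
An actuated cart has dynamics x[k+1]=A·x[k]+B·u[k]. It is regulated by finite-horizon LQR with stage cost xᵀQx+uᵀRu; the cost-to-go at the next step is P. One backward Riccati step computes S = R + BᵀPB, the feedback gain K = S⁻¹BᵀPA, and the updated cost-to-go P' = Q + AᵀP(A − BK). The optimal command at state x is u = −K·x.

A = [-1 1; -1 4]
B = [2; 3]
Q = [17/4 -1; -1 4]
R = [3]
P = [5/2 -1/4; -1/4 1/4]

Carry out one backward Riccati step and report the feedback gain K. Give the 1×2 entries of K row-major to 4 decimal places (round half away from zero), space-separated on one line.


-0.3673 0.4286

BᵀP = [4.2500 0.2500]
S = R + BᵀPB = [3] + [9.2500] = [12.2500]
BᵀPA = [-4.5000 5.2500]
K = S⁻¹·BᵀPA = [-0.3673 0.4286]
A−BK = [-0.2653 0.1429; 0.1020 2.7143]
AᵀP(A−BK) = [0.5969 -0.3214; -0.3214 2.2500]
P' = Q + AᵀP(A−BK) = [4.8469 -1.3214; -1.3214 6.2500]
tr(P') = 11.0969


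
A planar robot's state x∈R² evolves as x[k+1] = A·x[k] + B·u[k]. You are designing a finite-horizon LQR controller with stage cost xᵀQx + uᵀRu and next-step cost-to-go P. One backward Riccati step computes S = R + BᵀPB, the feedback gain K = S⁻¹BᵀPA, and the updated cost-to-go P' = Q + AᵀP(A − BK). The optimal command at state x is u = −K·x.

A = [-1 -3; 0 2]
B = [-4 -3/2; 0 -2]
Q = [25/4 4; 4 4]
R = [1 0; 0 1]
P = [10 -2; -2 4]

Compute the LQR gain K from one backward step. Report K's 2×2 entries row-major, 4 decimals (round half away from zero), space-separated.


BᵀP = [-40.0000 8.0000; -11.0000 -5.0000]
S = R + BᵀPB = [1 0; 0 1] + [160.0000 44.0000; 44.0000 26.5000] = [161.0000 44.0000; 44.0000 27.5000]
BᵀPA = [40.0000 136.0000; 11.0000 23.0000]
K = S⁻¹·BᵀPA = [0.2472 1.0949; 0.0044 -0.9155]
A−BK = [-0.0044 0.0064; 0.0088 0.1690]
AᵀP(A−BK) = [0.0618 0.2737; 0.2737 2.1473]
P' = Q + AᵀP(A−BK) = [6.3118 4.2737; 4.2737 6.1473]
tr(P') = 12.4591

0.2472 1.0949 0.0044 -0.9155


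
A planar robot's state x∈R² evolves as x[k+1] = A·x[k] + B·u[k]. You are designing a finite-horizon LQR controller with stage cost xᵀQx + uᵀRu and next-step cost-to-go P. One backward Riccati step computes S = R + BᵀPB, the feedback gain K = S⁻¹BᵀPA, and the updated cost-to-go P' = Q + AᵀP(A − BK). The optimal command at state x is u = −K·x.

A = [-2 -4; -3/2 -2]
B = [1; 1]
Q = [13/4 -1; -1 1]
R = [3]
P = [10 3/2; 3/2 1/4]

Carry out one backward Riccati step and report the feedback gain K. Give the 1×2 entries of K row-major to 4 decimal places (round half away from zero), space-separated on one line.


BᵀP = [11.5000 1.7500]
S = R + BᵀPB = [3] + [13.2500] = [16.2500]
BᵀPA = [-25.6250 -49.5000]
K = S⁻¹·BᵀPA = [-1.5769 -3.0462]
A−BK = [-0.4231 -0.9538; 0.0769 1.0462]
AᵀP(A−BK) = [9.1538 17.6923; 17.6923 34.2154]
P' = Q + AᵀP(A−BK) = [12.4038 16.6923; 16.6923 35.2154]
tr(P') = 47.6192

-1.5769 -3.0462


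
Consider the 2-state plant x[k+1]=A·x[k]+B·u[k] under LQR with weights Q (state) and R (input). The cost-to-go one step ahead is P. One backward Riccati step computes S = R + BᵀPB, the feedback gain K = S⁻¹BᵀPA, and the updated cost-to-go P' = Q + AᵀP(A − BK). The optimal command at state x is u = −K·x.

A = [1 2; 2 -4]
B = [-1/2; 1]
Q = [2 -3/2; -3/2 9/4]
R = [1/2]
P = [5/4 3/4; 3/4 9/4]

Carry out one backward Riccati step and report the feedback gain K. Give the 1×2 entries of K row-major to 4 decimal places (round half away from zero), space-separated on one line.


BᵀP = [0.1250 1.8750]
S = R + BᵀPB = [1/2] + [1.8125] = [2.3125]
BᵀPA = [3.8750 -7.2500]
K = S⁻¹·BᵀPA = [1.6757 -3.1351]
A−BK = [1.8378 0.4324; 0.3243 -0.8649]
AᵀP(A−BK) = [6.7568 -3.3514; -3.3514 6.2703]
P' = Q + AᵀP(A−BK) = [8.7568 -4.8514; -4.8514 8.5203]
tr(P') = 17.2770

1.6757 -3.1351


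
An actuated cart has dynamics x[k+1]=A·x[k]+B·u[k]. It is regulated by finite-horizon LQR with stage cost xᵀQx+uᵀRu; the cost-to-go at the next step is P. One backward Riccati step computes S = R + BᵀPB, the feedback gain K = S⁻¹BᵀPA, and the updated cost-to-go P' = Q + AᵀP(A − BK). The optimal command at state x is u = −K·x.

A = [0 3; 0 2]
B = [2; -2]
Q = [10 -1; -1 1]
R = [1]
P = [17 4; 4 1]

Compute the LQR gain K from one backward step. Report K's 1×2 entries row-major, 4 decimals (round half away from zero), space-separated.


BᵀP = [26.0000 6.0000]
S = R + BᵀPB = [1] + [40.0000] = [41.0000]
BᵀPA = [0.0000 90.0000]
K = S⁻¹·BᵀPA = [0.0000 2.1951]
A−BK = [0.0000 -1.3902; 0.0000 6.3902]
AᵀP(A−BK) = [0.0000 0.0000; 0.0000 7.4390]
P' = Q + AᵀP(A−BK) = [10.0000 -1.0000; -1.0000 8.4390]
tr(P') = 18.4390

0.0000 2.1951


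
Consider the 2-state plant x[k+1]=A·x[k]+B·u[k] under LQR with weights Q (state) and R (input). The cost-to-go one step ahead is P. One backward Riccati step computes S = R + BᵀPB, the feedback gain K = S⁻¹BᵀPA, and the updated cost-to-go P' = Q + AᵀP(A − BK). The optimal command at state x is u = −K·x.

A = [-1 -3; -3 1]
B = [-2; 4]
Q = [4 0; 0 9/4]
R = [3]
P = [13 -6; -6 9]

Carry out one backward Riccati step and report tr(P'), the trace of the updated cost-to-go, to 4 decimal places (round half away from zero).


63.4025

BᵀP = [-50.0000 48.0000]
S = R + BᵀPB = [3] + [292.0000] = [295.0000]
BᵀPA = [-94.0000 198.0000]
K = S⁻¹·BᵀPA = [-0.3186 0.6712]
A−BK = [-1.6373 -1.6576; -1.7254 -1.6847]
AᵀP(A−BK) = [28.0475 27.0915; 27.0915 29.1051]
P' = Q + AᵀP(A−BK) = [32.0475 27.0915; 27.0915 31.3551]
tr(P') = 63.4025


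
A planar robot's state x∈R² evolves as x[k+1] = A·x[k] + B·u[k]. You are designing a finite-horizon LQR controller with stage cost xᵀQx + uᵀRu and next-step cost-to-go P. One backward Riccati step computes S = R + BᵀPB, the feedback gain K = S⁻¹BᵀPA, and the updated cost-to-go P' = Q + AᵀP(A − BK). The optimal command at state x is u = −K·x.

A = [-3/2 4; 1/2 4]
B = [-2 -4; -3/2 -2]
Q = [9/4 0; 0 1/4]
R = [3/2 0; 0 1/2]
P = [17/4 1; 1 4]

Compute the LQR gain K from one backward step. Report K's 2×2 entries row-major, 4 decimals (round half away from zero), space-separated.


BᵀP = [-10.0000 -8.0000; -19.0000 -12.0000]
S = R + BᵀPB = [3/2 0; 0 1/2] + [32.0000 56.0000; 56.0000 100.0000] = [33.5000 56.0000; 56.0000 100.5000]
BᵀPA = [11.0000 -72.0000; 22.5000 -124.0000]
K = S⁻¹·BᵀPA = [-0.6696 -1.2654; 0.5970 -0.5287]
A−BK = [-0.4512 -0.6457; 0.6896 1.0444]
AᵀP(A−BK) = [2.9959 4.3158; 4.3158 7.3283]
P' = Q + AᵀP(A−BK) = [5.2459 4.3158; 4.3158 7.5783]
tr(P') = 12.8241

-0.6696 -1.2654 0.5970 -0.5287


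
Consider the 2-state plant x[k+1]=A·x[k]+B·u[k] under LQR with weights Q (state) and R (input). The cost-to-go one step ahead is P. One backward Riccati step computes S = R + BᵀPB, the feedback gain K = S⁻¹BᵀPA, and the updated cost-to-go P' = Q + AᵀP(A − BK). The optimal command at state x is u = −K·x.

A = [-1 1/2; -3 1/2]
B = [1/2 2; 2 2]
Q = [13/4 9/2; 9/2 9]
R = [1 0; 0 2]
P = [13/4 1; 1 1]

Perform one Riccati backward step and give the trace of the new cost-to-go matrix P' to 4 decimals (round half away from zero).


13.5524

BᵀP = [3.6250 2.5000; 8.5000 4.0000]
S = R + BᵀPB = [1 0; 0 2] + [6.8125 12.2500; 12.2500 25.0000] = [7.8125 12.2500; 12.2500 27.0000]
BᵀPA = [-11.1250 3.0625; -20.5000 6.2500]
K = S⁻¹·BᵀPA = [-0.8090 0.1006; -0.3922 0.1858]
A−BK = [0.1889 0.0780; -0.5975 -0.0729]
AᵀP(A−BK) = [1.2094 -0.1961; -0.1961 0.0929]
P' = Q + AᵀP(A−BK) = [4.4594 4.3039; 4.3039 9.0929]
tr(P') = 13.5524


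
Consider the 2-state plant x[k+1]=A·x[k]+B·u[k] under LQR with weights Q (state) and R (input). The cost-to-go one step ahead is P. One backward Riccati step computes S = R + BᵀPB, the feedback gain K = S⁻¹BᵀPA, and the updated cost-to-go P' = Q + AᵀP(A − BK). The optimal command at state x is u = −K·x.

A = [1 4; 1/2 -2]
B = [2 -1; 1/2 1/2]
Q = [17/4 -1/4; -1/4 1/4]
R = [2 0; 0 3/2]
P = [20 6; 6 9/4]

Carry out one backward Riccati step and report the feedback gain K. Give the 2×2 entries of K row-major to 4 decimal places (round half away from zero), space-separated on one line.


0.4594 1.1433 -0.1680 -1.0328

BᵀP = [43.0000 13.1250; -17.0000 -4.8750]
S = R + BᵀPB = [2 0; 0 3/2] + [92.5625 -36.4375; -36.4375 14.5625] = [94.5625 -36.4375; -36.4375 16.0625]
BᵀPA = [49.5625 145.7500; -19.4375 -58.2500]
K = S⁻¹·BᵀPA = [0.4594 1.1433; -0.1680 -1.0328]
A−BK = [-0.0868 0.6805; 0.3543 -2.0552]
AᵀP(A−BK) = [0.5285 1.0080; 1.0080 6.1971]
P' = Q + AᵀP(A−BK) = [4.7785 0.7580; 0.7580 6.4471]
tr(P') = 11.2256


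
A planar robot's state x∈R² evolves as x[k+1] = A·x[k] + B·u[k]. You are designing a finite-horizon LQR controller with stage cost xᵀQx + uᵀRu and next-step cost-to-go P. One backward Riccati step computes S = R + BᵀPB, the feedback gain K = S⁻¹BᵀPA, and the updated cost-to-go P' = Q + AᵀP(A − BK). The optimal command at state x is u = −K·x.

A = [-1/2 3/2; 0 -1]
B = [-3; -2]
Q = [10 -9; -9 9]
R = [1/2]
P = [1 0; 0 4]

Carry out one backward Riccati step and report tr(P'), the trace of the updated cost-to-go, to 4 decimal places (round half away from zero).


24.9314

BᵀP = [-3.0000 -8.0000]
S = R + BᵀPB = [1/2] + [25.0000] = [25.5000]
BᵀPA = [1.5000 3.5000]
K = S⁻¹·BᵀPA = [0.0588 0.1373]
A−BK = [-0.3235 1.9118; 0.1176 -0.7255]
AᵀP(A−BK) = [0.1618 -0.9559; -0.9559 5.7696]
P' = Q + AᵀP(A−BK) = [10.1618 -9.9559; -9.9559 14.7696]
tr(P') = 24.9314


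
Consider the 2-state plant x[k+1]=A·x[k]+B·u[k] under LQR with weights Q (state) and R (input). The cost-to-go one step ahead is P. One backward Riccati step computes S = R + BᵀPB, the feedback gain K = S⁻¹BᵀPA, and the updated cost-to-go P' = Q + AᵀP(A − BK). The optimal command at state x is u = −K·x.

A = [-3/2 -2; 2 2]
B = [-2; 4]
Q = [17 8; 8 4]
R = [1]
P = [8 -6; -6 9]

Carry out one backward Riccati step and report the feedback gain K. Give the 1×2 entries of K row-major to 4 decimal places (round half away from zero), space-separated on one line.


BᵀP = [-40.0000 48.0000]
S = R + BᵀPB = [1] + [272.0000] = [273.0000]
BᵀPA = [156.0000 176.0000]
K = S⁻¹·BᵀPA = [0.5714 0.6447]
A−BK = [-0.3571 -0.7106; -0.2857 -0.5788]
AᵀP(A−BK) = [0.8571 1.4286; 1.4286 2.5348]
P' = Q + AᵀP(A−BK) = [17.8571 9.4286; 9.4286 6.5348]
tr(P') = 24.3919

0.5714 0.6447


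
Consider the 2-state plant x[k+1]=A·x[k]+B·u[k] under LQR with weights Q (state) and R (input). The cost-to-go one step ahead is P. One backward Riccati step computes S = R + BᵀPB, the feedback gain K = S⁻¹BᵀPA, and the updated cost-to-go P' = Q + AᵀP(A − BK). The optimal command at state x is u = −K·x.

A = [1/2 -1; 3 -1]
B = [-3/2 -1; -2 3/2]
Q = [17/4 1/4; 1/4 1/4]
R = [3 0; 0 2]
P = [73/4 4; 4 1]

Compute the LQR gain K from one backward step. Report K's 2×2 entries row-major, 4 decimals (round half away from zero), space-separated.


-0.5671 0.5263 -0.0352 0.2332

BᵀP = [-35.3750 -8.0000; -12.2500 -2.5000]
S = R + BᵀPB = [3 0; 0 2] + [69.0625 23.3750; 23.3750 8.5000] = [72.0625 23.3750; 23.3750 10.5000]
BᵀPA = [-41.6875 43.3750; -13.6250 14.7500]
K = S⁻¹·BᵀPA = [-0.5671 0.5263; -0.0352 0.2332]
A−BK = [-0.3858 0.0226; 1.9187 -0.2972]
AᵀP(A−BK) = [1.4430 -1.0090; -1.0090 0.9836]
P' = Q + AᵀP(A−BK) = [5.6930 -0.7590; -0.7590 1.2336]
tr(P') = 6.9266


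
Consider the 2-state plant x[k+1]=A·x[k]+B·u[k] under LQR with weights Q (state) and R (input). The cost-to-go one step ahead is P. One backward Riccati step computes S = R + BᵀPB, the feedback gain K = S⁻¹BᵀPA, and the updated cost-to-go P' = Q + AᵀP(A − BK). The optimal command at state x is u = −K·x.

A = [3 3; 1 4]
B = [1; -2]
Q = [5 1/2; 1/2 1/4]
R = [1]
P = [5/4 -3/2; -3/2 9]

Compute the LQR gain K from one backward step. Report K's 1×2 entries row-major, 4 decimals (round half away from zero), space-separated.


BᵀP = [4.2500 -19.5000]
S = R + BᵀPB = [1] + [43.2500] = [44.2500]
BᵀPA = [-6.7500 -65.2500]
K = S⁻¹·BᵀPA = [-0.1525 -1.4746]
A−BK = [3.1525 4.4746; 0.6949 1.0508]
AᵀP(A−BK) = [10.2203 14.7966; 14.7966 23.0339]
P' = Q + AᵀP(A−BK) = [15.2203 15.2966; 15.2966 23.2839]
tr(P') = 38.5042

-0.1525 -1.4746


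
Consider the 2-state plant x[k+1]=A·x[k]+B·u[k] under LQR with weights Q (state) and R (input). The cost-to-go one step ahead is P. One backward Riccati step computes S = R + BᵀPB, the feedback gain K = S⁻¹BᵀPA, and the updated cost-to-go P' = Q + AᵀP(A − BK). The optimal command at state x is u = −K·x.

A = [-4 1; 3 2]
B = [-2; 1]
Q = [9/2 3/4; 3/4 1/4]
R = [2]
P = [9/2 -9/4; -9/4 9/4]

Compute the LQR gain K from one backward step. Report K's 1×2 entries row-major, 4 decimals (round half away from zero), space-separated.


2.0880 0.0720

BᵀP = [-11.2500 6.7500]
S = R + BᵀPB = [2] + [29.2500] = [31.2500]
BᵀPA = [65.2500 2.2500]
K = S⁻¹·BᵀPA = [2.0880 0.0720]
A−BK = [0.1760 1.1440; 0.9120 1.9280]
AᵀP(A−BK) = [10.0080 2.0520; 2.0520 4.3380]
P' = Q + AᵀP(A−BK) = [14.5080 2.8020; 2.8020 4.5880]
tr(P') = 19.0960


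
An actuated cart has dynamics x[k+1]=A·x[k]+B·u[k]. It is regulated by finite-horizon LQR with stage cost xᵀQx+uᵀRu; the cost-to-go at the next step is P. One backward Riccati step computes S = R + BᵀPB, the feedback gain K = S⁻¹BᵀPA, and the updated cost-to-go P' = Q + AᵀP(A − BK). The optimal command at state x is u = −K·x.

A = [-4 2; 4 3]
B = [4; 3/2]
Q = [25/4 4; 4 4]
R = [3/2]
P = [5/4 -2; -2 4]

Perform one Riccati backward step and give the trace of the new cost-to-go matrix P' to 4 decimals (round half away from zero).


BᵀP = [2.0000 -2.0000]
S = R + BᵀPB = [3/2] + [5.0000] = [6.5000]
BᵀPA = [-16.0000 -2.0000]
K = S⁻¹·BᵀPA = [-2.4615 -0.3077]
A−BK = [5.8462 3.2308; 7.6923 3.4615]
AᵀP(A−BK) = [108.6154 41.0769; 41.0769 16.3846]
P' = Q + AᵀP(A−BK) = [114.8654 45.0769; 45.0769 20.3846]
tr(P') = 135.2500

135.2500


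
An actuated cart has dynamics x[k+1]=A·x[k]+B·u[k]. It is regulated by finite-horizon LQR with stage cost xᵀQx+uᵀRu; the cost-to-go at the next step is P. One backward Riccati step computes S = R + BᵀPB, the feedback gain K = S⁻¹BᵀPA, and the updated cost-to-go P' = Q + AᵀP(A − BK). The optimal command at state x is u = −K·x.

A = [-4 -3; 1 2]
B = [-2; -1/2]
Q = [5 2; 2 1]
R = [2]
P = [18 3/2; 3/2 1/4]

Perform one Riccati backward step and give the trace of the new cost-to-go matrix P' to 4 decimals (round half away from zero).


BᵀP = [-36.7500 -3.1250]
S = R + BᵀPB = [2] + [75.0625] = [77.0625]
BᵀPA = [143.8750 104.0000]
K = S⁻¹·BᵀPA = [1.8670 1.3496]
A−BK = [-0.2660 -0.3009; 1.9335 2.6748]
AᵀP(A−BK) = [7.6367 5.8329; 5.8329 4.6464]
P' = Q + AᵀP(A−BK) = [12.6367 7.8329; 7.8329 5.6464]
tr(P') = 18.2830

18.2830


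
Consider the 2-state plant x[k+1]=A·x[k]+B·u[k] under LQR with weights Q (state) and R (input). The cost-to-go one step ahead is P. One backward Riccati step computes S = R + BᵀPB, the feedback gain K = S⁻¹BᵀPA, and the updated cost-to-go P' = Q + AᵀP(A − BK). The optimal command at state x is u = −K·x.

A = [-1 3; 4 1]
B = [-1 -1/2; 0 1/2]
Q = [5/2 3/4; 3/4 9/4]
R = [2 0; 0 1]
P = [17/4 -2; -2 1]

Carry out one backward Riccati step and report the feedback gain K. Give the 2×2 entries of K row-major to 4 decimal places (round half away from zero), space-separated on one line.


1.1029 -1.0057 1.7143 -1.4286

BᵀP = [-4.2500 2.0000; -3.1250 1.5000]
S = R + BᵀPB = [2 0; 0 1] + [4.2500 3.1250; 3.1250 2.3125] = [6.2500 3.1250; 3.1250 3.3125]
BᵀPA = [12.2500 -10.7500; 9.1250 -7.8750]
K = S⁻¹·BᵀPA = [1.1029 -1.0057; 1.7143 -1.4286]
A−BK = [0.9600 1.2800; 3.1429 1.7143]
AᵀP(A−BK) = [7.0971 -5.3943; -5.3943 5.1886]
P' = Q + AᵀP(A−BK) = [9.5971 -4.6443; -4.6443 7.4386]
tr(P') = 17.0357


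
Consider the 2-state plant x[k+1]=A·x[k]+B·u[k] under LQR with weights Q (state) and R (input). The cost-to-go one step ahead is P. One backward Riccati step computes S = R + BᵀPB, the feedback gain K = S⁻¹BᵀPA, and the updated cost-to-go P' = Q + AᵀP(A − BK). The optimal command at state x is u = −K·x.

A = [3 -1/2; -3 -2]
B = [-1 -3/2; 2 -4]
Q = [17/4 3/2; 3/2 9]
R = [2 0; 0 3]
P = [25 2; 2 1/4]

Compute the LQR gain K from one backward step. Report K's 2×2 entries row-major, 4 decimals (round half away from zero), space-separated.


-1.2852 0.0731 -0.8745 0.3210

BᵀP = [-21.0000 -1.5000; -45.5000 -4.0000]
S = R + BᵀPB = [2 0; 0 3] + [18.0000 37.5000; 37.5000 84.2500] = [20.0000 37.5000; 37.5000 87.2500]
BᵀPA = [-58.5000 13.5000; -124.5000 30.7500]
K = S⁻¹·BᵀPA = [-1.2852 0.0731; -0.8745 0.3210]
A−BK = [0.4030 0.0546; -3.9277 -0.8620]
AᵀP(A−BK) = [7.1834 -0.7572; -0.7572 0.3919]
P' = Q + AᵀP(A−BK) = [11.4334 0.7428; 0.7428 9.3919]
tr(P') = 20.8253


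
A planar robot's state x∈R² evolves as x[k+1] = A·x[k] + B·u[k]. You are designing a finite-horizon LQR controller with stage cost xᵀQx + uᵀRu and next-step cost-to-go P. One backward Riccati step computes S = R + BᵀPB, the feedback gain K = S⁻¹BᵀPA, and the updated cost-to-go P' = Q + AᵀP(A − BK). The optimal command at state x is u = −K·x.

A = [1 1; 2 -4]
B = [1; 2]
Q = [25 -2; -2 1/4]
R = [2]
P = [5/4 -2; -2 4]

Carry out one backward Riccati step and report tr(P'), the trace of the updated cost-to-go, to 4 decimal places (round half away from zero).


44.5389

BᵀP = [-2.7500 6.0000]
S = R + BᵀPB = [2] + [9.2500] = [11.2500]
BᵀPA = [9.2500 -26.7500]
K = S⁻¹·BᵀPA = [0.8222 -2.3778]
A−BK = [0.1778 3.3778; 0.3556 0.7556]
AᵀP(A−BK) = [1.6444 -4.7556; -4.7556 17.6444]
P' = Q + AᵀP(A−BK) = [26.6444 -6.7556; -6.7556 17.8944]
tr(P') = 44.5389


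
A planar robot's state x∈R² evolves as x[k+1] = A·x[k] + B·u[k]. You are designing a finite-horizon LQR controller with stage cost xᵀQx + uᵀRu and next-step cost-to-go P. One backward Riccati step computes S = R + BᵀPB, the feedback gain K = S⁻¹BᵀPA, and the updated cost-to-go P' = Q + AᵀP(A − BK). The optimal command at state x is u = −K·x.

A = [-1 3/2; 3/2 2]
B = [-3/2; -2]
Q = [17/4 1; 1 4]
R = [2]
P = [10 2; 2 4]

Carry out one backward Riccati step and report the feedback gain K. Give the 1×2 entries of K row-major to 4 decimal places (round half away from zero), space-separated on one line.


0.0476 -0.9619

BᵀP = [-19.0000 -11.0000]
S = R + BᵀPB = [2] + [50.5000] = [52.5000]
BᵀPA = [2.5000 -50.5000]
K = S⁻¹·BᵀPA = [0.0476 -0.9619]
A−BK = [-0.9286 0.0571; 1.5952 0.0762]
AᵀP(A−BK) = [12.8810 -0.0952; -0.0952 1.9238]
P' = Q + AᵀP(A−BK) = [17.1310 0.9048; 0.9048 5.9238]
tr(P') = 23.0548


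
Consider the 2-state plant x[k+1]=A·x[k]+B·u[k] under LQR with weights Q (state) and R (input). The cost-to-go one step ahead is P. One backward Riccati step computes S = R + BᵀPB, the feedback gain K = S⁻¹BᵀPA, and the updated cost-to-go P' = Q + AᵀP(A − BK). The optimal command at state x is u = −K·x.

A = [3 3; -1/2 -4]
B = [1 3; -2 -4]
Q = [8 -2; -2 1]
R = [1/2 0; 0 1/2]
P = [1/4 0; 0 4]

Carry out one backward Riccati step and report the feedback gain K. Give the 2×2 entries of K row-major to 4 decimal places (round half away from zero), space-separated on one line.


BᵀP = [0.2500 -8.0000; 0.7500 -16.0000]
S = R + BᵀPB = [1/2 0; 0 1/2] + [16.2500 32.7500; 32.7500 66.2500] = [16.7500 32.7500; 32.7500 66.7500]
BᵀPA = [4.7500 32.7500; 10.2500 66.2500]
K = S⁻¹·BᵀPA = [-0.4093 0.3599; 0.3544 0.8159]
A−BK = [2.3462 0.1923; 0.0989 -0.0165]
AᵀP(A−BK) = [1.5618 0.1772; 0.1772 0.4080]
P' = Q + AᵀP(A−BK) = [9.5618 -1.8228; -1.8228 1.4080]
tr(P') = 10.9698

-0.4093 0.3599 0.3544 0.8159


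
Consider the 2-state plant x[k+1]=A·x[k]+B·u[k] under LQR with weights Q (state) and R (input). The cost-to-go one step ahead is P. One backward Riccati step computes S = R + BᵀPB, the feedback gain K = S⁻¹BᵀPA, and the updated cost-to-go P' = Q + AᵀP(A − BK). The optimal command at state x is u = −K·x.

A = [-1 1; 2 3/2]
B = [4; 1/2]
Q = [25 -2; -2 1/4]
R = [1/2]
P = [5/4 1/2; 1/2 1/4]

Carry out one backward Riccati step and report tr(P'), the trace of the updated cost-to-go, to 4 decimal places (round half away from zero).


BᵀP = [5.2500 2.1250]
S = R + BᵀPB = [1/2] + [22.0625] = [22.5625]
BᵀPA = [-1.0000 8.4375]
K = S⁻¹·BᵀPA = [-0.0443 0.3740]
A−BK = [-0.8227 -0.4958; 2.0222 1.3130]
AᵀP(A−BK) = [0.2057 0.1240; 0.1240 0.1572]
P' = Q + AᵀP(A−BK) = [25.2057 -1.8760; -1.8760 0.4072]
tr(P') = 25.6129

25.6129


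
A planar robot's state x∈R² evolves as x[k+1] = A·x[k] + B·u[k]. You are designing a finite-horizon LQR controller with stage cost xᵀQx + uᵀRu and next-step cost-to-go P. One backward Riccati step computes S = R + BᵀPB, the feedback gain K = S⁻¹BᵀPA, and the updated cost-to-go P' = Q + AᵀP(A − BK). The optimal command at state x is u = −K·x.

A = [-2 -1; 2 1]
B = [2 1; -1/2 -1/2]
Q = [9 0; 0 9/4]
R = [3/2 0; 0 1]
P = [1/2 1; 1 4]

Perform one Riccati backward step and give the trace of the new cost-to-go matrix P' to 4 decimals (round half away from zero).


BᵀP = [0.5000 0.0000; 0.0000 -1.0000]
S = R + BᵀPB = [3/2 0; 0 1] + [1.0000 0.5000; 0.5000 0.5000] = [2.5000 0.5000; 0.5000 1.5000]
BᵀPA = [-1.0000 -0.5000; -2.0000 -1.0000]
K = S⁻¹·BᵀPA = [-0.1429 -0.0714; -1.2857 -0.6429]
A−BK = [-0.4286 -0.2143; 1.2857 0.6429]
AᵀP(A−BK) = [7.2857 3.6429; 3.6429 1.8214]
P' = Q + AᵀP(A−BK) = [16.2857 3.6429; 3.6429 4.0714]
tr(P') = 20.3571

20.3571
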